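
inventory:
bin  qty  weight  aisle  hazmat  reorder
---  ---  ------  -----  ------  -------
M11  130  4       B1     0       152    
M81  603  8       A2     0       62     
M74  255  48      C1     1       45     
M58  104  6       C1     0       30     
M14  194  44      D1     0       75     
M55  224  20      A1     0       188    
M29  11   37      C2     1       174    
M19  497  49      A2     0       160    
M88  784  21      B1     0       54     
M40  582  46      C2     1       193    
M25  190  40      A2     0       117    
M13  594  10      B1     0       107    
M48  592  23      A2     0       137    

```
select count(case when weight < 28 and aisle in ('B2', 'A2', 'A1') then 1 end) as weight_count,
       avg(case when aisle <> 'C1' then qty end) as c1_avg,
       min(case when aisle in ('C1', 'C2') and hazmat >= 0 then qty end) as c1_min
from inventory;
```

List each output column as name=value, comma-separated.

weight_count=3, c1_avg=400.0909090909, c1_min=11

[weight_count: weight < 28 and aisle in ('B2', 'A2', 'A1')]
bin=M11: ✗
bin=M81: ✓ → 1
bin=M74: ✗
bin=M58: ✗
bin=M14: ✗
bin=M55: ✓ → 1
bin=M29: ✗
bin=M19: ✗
bin=M88: ✗
bin=M40: ✗
bin=M25: ✗
bin=M13: ✗
bin=M48: ✓ → 1
weight_count = COUNT(1, 1, 1) = 3
—
[c1_avg: aisle <> 'C1']
bin=M11: ✓ → 130
bin=M81: ✓ → 603
bin=M74: ✗
bin=M58: ✗
bin=M14: ✓ → 194
bin=M55: ✓ → 224
bin=M29: ✓ → 11
bin=M19: ✓ → 497
bin=M88: ✓ → 784
bin=M40: ✓ → 582
bin=M25: ✓ → 190
bin=M13: ✓ → 594
bin=M48: ✓ → 592
c1_avg = (130 + 603 + 194 + 224 + 11 + 497 + 784 + 582 + 190 + 594 + 592) / 11 = 400.0909090909
—
[c1_min: aisle in ('C1', 'C2') and hazmat >= 0]
bin=M11: ✗
bin=M81: ✗
bin=M74: ✓ → 255
bin=M58: ✓ → 104
bin=M14: ✗
bin=M55: ✗
bin=M29: ✓ → 11
bin=M19: ✗
bin=M88: ✗
bin=M40: ✓ → 582
bin=M25: ✗
bin=M13: ✗
bin=M48: ✗
c1_min = MIN(255, 104, 11, 582) = 11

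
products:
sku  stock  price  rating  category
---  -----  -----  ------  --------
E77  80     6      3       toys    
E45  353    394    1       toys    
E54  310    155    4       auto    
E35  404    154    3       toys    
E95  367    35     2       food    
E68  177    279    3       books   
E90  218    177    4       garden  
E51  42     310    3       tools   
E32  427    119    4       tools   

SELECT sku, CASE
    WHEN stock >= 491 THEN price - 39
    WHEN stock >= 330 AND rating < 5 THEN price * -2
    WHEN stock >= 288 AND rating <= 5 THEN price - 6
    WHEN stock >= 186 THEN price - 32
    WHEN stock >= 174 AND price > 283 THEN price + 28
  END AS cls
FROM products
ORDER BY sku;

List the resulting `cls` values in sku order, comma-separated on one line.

-238, -308, -788, NULL, 149, NULL, NULL, 145, -70

sku=E32: stock >= 330 AND rating < 5 → -238
sku=E35: stock >= 330 AND rating < 5 → -308
sku=E45: stock >= 330 AND rating < 5 → -788
sku=E51: (no match → NULL) → NULL
sku=E54: stock >= 288 AND rating <= 5 → 149
sku=E68: (no match → NULL) → NULL
sku=E77: (no match → NULL) → NULL
sku=E90: stock >= 186 → 145
sku=E95: stock >= 330 AND rating < 5 → -70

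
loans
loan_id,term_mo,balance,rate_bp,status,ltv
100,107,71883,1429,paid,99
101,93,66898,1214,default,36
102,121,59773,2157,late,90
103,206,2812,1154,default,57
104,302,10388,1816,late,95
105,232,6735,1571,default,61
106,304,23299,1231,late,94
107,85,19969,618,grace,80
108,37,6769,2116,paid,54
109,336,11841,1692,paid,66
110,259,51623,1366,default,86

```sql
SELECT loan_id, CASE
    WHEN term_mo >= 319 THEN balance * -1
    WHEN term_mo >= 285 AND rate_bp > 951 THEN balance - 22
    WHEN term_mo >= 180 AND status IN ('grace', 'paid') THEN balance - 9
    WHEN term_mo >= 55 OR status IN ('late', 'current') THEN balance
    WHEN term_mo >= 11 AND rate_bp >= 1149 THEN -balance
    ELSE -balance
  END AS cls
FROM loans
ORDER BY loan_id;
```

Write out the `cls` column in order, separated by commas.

loan_id=100: term_mo >= 55 OR status IN ('late', 'current') → 71883
loan_id=101: term_mo >= 55 OR status IN ('late', 'current') → 66898
loan_id=102: term_mo >= 55 OR status IN ('late', 'current') → 59773
loan_id=103: term_mo >= 55 OR status IN ('late', 'current') → 2812
loan_id=104: term_mo >= 285 AND rate_bp > 951 → 10366
loan_id=105: term_mo >= 55 OR status IN ('late', 'current') → 6735
loan_id=106: term_mo >= 285 AND rate_bp > 951 → 23277
loan_id=107: term_mo >= 55 OR status IN ('late', 'current') → 19969
loan_id=108: term_mo >= 11 AND rate_bp >= 1149 → -6769
loan_id=109: term_mo >= 319 → -11841
loan_id=110: term_mo >= 55 OR status IN ('late', 'current') → 51623

71883, 66898, 59773, 2812, 10366, 6735, 23277, 19969, -6769, -11841, 51623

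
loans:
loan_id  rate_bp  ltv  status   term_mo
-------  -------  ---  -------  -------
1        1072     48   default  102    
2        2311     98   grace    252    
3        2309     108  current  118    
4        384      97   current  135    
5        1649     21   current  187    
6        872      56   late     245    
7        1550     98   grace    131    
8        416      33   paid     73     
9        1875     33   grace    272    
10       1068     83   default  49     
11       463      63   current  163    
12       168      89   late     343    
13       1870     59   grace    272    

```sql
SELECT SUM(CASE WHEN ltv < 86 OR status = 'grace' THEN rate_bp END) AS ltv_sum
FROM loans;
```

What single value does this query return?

loan_id=1: ✓ → 1072
loan_id=2: ✓ → 2311
loan_id=3: ✗
loan_id=4: ✗
loan_id=5: ✓ → 1649
loan_id=6: ✓ → 872
loan_id=7: ✓ → 1550
loan_id=8: ✓ → 416
loan_id=9: ✓ → 1875
loan_id=10: ✓ → 1068
loan_id=11: ✓ → 463
loan_id=12: ✗
loan_id=13: ✓ → 1870
ltv_sum = 1072 + 2311 + 1649 + 872 + 1550 + 416 + 1875 + 1068 + 463 + 1870 = 13146

13146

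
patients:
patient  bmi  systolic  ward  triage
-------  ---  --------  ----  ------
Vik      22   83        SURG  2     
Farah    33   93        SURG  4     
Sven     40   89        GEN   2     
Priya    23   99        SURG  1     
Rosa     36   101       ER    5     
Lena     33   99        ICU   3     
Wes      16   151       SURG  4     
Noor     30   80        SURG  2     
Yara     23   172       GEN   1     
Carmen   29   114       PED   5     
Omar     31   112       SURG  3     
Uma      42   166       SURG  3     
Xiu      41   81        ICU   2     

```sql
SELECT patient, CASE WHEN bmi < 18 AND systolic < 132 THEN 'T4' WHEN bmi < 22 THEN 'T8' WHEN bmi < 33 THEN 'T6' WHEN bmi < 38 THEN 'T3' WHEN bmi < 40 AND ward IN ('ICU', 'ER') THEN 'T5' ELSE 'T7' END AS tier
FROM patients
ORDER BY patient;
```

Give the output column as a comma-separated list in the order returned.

patient=Carmen: bmi < 33 → T6
patient=Farah: bmi < 38 → T3
patient=Lena: bmi < 38 → T3
patient=Noor: bmi < 33 → T6
patient=Omar: bmi < 33 → T6
patient=Priya: bmi < 33 → T6
patient=Rosa: bmi < 38 → T3
patient=Sven: ELSE → T7
patient=Uma: ELSE → T7
patient=Vik: bmi < 33 → T6
patient=Wes: bmi < 22 → T8
patient=Xiu: ELSE → T7
patient=Yara: bmi < 33 → T6

T6, T3, T3, T6, T6, T6, T3, T7, T7, T6, T8, T7, T6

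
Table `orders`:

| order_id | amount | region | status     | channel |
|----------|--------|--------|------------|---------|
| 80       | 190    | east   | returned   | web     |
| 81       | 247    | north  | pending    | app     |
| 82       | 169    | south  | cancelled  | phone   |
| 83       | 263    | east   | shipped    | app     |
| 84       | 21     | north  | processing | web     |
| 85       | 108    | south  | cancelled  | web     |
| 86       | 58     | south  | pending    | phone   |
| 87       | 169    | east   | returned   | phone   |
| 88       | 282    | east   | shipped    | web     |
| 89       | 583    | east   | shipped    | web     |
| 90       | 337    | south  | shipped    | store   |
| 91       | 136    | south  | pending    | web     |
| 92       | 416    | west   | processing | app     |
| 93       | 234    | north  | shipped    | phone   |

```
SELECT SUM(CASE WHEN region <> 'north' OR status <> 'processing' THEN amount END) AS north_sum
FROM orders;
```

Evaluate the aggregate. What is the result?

3192

order_id=80: ✓ → 190
order_id=81: ✓ → 247
order_id=82: ✓ → 169
order_id=83: ✓ → 263
order_id=84: ✗
order_id=85: ✓ → 108
order_id=86: ✓ → 58
order_id=87: ✓ → 169
order_id=88: ✓ → 282
order_id=89: ✓ → 583
order_id=90: ✓ → 337
order_id=91: ✓ → 136
order_id=92: ✓ → 416
order_id=93: ✓ → 234
north_sum = 190 + 247 + 169 + 263 + 108 + 58 + 169 + 282 + 583 + 337 + 136 + 416 + 234 = 3192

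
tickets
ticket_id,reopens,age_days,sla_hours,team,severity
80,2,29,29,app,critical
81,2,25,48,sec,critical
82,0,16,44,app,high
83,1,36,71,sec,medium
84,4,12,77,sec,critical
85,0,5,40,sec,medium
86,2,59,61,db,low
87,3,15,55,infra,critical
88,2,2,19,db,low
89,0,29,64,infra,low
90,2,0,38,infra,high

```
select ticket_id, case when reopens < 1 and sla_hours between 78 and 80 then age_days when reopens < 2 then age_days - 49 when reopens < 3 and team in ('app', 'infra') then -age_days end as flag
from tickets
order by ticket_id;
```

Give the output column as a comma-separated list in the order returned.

-29, NULL, -33, -13, NULL, -44, NULL, NULL, NULL, -20, 0

ticket_id=80: reopens < 3 and team in ('app', 'infra') → -29
ticket_id=81: (no match → NULL) → NULL
ticket_id=82: reopens < 2 → -33
ticket_id=83: reopens < 2 → -13
ticket_id=84: (no match → NULL) → NULL
ticket_id=85: reopens < 2 → -44
ticket_id=86: (no match → NULL) → NULL
ticket_id=87: (no match → NULL) → NULL
ticket_id=88: (no match → NULL) → NULL
ticket_id=89: reopens < 2 → -20
ticket_id=90: reopens < 3 and team in ('app', 'infra') → 0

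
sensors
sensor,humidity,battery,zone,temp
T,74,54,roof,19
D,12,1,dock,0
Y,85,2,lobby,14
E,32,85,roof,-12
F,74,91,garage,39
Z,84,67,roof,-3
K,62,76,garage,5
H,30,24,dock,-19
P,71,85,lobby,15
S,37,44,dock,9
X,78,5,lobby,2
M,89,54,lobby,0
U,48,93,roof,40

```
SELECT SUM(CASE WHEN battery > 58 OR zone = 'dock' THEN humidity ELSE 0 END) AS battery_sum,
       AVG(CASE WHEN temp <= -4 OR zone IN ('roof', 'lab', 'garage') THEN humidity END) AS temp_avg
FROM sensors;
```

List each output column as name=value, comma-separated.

battery_sum=450, temp_avg=57.7142857143

[battery_sum: battery > 58 OR zone = 'dock']
sensor=T: ✗
sensor=D: ✓ → 12
sensor=Y: ✗
sensor=E: ✓ → 32
sensor=F: ✓ → 74
sensor=Z: ✓ → 84
sensor=K: ✓ → 62
sensor=H: ✓ → 30
sensor=P: ✓ → 71
sensor=S: ✓ → 37
sensor=X: ✗
sensor=M: ✗
sensor=U: ✓ → 48
battery_sum = 12 + 32 + 74 + 84 + 62 + 30 + 71 + 37 + 48 = 450
—
[temp_avg: temp <= -4 OR zone IN ('roof', 'lab', 'garage')]
sensor=T: ✓ → 74
sensor=D: ✗
sensor=Y: ✗
sensor=E: ✓ → 32
sensor=F: ✓ → 74
sensor=Z: ✓ → 84
sensor=K: ✓ → 62
sensor=H: ✓ → 30
sensor=P: ✗
sensor=S: ✗
sensor=X: ✗
sensor=M: ✗
sensor=U: ✓ → 48
temp_avg = (74 + 32 + 74 + 84 + 62 + 30 + 48) / 7 = 57.7142857143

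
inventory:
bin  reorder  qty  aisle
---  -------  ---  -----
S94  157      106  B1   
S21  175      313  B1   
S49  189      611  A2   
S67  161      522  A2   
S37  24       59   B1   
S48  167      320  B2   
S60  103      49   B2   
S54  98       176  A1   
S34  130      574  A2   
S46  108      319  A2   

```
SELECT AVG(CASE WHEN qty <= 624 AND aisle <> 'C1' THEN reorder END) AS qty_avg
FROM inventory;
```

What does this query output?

bin=S94: ✓ → 157
bin=S21: ✓ → 175
bin=S49: ✓ → 189
bin=S67: ✓ → 161
bin=S37: ✓ → 24
bin=S48: ✓ → 167
bin=S60: ✓ → 103
bin=S54: ✓ → 98
bin=S34: ✓ → 130
bin=S46: ✓ → 108
qty_avg = (157 + 175 + 189 + 161 + 24 + 167 + 103 + 98 + 130 + 108) / 10 = 131.2

131.2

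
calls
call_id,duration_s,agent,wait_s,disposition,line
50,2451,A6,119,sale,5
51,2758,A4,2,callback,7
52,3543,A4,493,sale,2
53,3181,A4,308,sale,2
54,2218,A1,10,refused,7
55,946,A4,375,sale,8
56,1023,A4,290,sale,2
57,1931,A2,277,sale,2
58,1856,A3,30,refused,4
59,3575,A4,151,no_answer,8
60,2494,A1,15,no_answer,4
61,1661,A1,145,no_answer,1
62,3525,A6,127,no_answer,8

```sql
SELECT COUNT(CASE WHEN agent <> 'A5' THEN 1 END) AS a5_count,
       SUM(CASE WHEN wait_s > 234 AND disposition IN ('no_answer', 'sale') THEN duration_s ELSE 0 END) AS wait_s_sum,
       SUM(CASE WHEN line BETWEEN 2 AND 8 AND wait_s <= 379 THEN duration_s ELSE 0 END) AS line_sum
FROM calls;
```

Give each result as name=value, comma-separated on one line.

a5_count=13, wait_s_sum=10624, line_sum=25958

[a5_count: agent <> 'A5']
call_id=50: ✓ → 1
call_id=51: ✓ → 1
call_id=52: ✓ → 1
call_id=53: ✓ → 1
call_id=54: ✓ → 1
call_id=55: ✓ → 1
call_id=56: ✓ → 1
call_id=57: ✓ → 1
call_id=58: ✓ → 1
call_id=59: ✓ → 1
call_id=60: ✓ → 1
call_id=61: ✓ → 1
call_id=62: ✓ → 1
a5_count = COUNT(1, 1, 1, 1, 1, 1, 1, 1, 1, 1, 1, 1, 1) = 13
—
[wait_s_sum: wait_s > 234 AND disposition IN ('no_answer', 'sale')]
call_id=50: ✗
call_id=51: ✗
call_id=52: ✓ → 3543
call_id=53: ✓ → 3181
call_id=54: ✗
call_id=55: ✓ → 946
call_id=56: ✓ → 1023
call_id=57: ✓ → 1931
call_id=58: ✗
call_id=59: ✗
call_id=60: ✗
call_id=61: ✗
call_id=62: ✗
wait_s_sum = 3543 + 3181 + 946 + 1023 + 1931 = 10624
—
[line_sum: line BETWEEN 2 AND 8 AND wait_s <= 379]
call_id=50: ✓ → 2451
call_id=51: ✓ → 2758
call_id=52: ✗
call_id=53: ✓ → 3181
call_id=54: ✓ → 2218
call_id=55: ✓ → 946
call_id=56: ✓ → 1023
call_id=57: ✓ → 1931
call_id=58: ✓ → 1856
call_id=59: ✓ → 3575
call_id=60: ✓ → 2494
call_id=61: ✗
call_id=62: ✓ → 3525
line_sum = 2451 + 2758 + 3181 + 2218 + 946 + 1023 + 1931 + 1856 + 3575 + 2494 + 3525 = 25958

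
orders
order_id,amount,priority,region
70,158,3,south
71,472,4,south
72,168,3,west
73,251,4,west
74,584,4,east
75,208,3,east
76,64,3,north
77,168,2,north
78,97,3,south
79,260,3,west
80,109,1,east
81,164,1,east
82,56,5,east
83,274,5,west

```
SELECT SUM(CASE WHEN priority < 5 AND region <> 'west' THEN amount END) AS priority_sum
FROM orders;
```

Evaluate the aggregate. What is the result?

order_id=70: ✓ → 158
order_id=71: ✓ → 472
order_id=72: ✗
order_id=73: ✗
order_id=74: ✓ → 584
order_id=75: ✓ → 208
order_id=76: ✓ → 64
order_id=77: ✓ → 168
order_id=78: ✓ → 97
order_id=79: ✗
order_id=80: ✓ → 109
order_id=81: ✓ → 164
order_id=82: ✗
order_id=83: ✗
priority_sum = 158 + 472 + 584 + 208 + 64 + 168 + 97 + 109 + 164 = 2024

2024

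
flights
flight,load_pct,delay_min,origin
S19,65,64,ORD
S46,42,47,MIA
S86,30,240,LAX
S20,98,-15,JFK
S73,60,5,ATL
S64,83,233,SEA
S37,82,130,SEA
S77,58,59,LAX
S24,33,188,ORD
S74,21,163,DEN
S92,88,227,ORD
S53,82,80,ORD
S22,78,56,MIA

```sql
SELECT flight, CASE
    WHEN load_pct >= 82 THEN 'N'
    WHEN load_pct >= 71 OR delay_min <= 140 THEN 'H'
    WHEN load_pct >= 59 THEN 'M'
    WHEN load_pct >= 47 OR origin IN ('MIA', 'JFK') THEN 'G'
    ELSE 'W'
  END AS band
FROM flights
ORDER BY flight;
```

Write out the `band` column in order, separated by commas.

flight=S19: load_pct >= 71 OR delay_min <= 140 → H
flight=S20: load_pct >= 82 → N
flight=S22: load_pct >= 71 OR delay_min <= 140 → H
flight=S24: ELSE → W
flight=S37: load_pct >= 82 → N
flight=S46: load_pct >= 71 OR delay_min <= 140 → H
flight=S53: load_pct >= 82 → N
flight=S64: load_pct >= 82 → N
flight=S73: load_pct >= 71 OR delay_min <= 140 → H
flight=S74: ELSE → W
flight=S77: load_pct >= 71 OR delay_min <= 140 → H
flight=S86: ELSE → W
flight=S92: load_pct >= 82 → N

H, N, H, W, N, H, N, N, H, W, H, W, N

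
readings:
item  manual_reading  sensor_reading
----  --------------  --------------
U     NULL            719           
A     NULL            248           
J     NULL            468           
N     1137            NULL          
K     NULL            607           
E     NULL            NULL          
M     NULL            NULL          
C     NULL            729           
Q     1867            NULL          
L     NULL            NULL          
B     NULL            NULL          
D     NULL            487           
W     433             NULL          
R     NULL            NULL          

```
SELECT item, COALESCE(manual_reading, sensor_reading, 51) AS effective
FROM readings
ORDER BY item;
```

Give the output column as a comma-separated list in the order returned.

item=A: manual_reading=NULL, sensor_reading=248 → 248
item=B: manual_reading=NULL, sensor_reading=NULL, → literal 51 → 51
item=C: manual_reading=NULL, sensor_reading=729 → 729
item=D: manual_reading=NULL, sensor_reading=487 → 487
item=E: manual_reading=NULL, sensor_reading=NULL, → literal 51 → 51
item=J: manual_reading=NULL, sensor_reading=468 → 468
item=K: manual_reading=NULL, sensor_reading=607 → 607
item=L: manual_reading=NULL, sensor_reading=NULL, → literal 51 → 51
item=M: manual_reading=NULL, sensor_reading=NULL, → literal 51 → 51
item=N: manual_reading=1137 → 1137
item=Q: manual_reading=1867 → 1867
item=R: manual_reading=NULL, sensor_reading=NULL, → literal 51 → 51
item=U: manual_reading=NULL, sensor_reading=719 → 719
item=W: manual_reading=433 → 433

248, 51, 729, 487, 51, 468, 607, 51, 51, 1137, 1867, 51, 719, 433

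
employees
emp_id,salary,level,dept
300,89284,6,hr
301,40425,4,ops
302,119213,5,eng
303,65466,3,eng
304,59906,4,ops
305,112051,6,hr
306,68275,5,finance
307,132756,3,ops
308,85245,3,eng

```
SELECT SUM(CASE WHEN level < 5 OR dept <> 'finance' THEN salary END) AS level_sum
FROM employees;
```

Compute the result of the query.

704346

emp_id=300: ✓ → 89284
emp_id=301: ✓ → 40425
emp_id=302: ✓ → 119213
emp_id=303: ✓ → 65466
emp_id=304: ✓ → 59906
emp_id=305: ✓ → 112051
emp_id=306: ✗
emp_id=307: ✓ → 132756
emp_id=308: ✓ → 85245
level_sum = 89284 + 40425 + 119213 + 65466 + 59906 + 112051 + 132756 + 85245 = 704346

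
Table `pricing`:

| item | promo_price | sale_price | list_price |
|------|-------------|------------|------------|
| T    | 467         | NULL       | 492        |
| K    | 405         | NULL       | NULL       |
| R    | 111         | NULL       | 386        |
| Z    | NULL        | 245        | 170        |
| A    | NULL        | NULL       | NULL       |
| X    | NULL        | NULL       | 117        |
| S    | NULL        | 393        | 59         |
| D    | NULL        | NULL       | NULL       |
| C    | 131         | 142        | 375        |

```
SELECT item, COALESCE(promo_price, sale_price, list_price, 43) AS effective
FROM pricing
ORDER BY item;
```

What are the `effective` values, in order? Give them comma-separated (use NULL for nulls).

43, 131, 43, 405, 111, 393, 467, 117, 245

item=A: promo_price=NULL, sale_price=NULL, list_price=NULL, → literal 43 → 43
item=C: promo_price=131 → 131
item=D: promo_price=NULL, sale_price=NULL, list_price=NULL, → literal 43 → 43
item=K: promo_price=405 → 405
item=R: promo_price=111 → 111
item=S: promo_price=NULL, sale_price=393 → 393
item=T: promo_price=467 → 467
item=X: promo_price=NULL, sale_price=NULL, list_price=117 → 117
item=Z: promo_price=NULL, sale_price=245 → 245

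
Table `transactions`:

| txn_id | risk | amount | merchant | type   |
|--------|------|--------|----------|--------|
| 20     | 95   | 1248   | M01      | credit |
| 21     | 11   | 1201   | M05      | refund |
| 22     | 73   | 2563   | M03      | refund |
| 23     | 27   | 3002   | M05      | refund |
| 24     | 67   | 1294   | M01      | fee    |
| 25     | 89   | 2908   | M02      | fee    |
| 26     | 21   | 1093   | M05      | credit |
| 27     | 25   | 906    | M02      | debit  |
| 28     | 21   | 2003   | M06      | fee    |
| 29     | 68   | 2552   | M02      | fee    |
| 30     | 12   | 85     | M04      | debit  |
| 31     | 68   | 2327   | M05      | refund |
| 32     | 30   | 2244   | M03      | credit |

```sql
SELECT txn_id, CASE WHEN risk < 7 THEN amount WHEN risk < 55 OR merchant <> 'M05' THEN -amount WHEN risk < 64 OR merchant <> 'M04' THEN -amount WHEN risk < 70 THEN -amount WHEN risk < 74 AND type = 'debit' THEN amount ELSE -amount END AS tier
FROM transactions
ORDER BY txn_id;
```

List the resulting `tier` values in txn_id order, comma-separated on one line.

txn_id=20: risk < 55 OR merchant <> 'M05' → -1248
txn_id=21: risk < 55 OR merchant <> 'M05' → -1201
txn_id=22: risk < 55 OR merchant <> 'M05' → -2563
txn_id=23: risk < 55 OR merchant <> 'M05' → -3002
txn_id=24: risk < 55 OR merchant <> 'M05' → -1294
txn_id=25: risk < 55 OR merchant <> 'M05' → -2908
txn_id=26: risk < 55 OR merchant <> 'M05' → -1093
txn_id=27: risk < 55 OR merchant <> 'M05' → -906
txn_id=28: risk < 55 OR merchant <> 'M05' → -2003
txn_id=29: risk < 55 OR merchant <> 'M05' → -2552
txn_id=30: risk < 55 OR merchant <> 'M05' → -85
txn_id=31: risk < 64 OR merchant <> 'M04' → -2327
txn_id=32: risk < 55 OR merchant <> 'M05' → -2244

-1248, -1201, -2563, -3002, -1294, -2908, -1093, -906, -2003, -2552, -85, -2327, -2244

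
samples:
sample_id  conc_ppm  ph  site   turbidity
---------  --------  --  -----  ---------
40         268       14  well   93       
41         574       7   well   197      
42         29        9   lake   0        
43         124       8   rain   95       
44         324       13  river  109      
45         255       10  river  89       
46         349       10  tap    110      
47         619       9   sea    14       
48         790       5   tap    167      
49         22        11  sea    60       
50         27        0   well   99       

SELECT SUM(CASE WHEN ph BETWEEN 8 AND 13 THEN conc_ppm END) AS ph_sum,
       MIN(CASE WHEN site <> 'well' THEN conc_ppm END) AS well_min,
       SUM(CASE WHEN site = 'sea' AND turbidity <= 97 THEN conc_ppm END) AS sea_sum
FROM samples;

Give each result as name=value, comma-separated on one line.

[ph_sum: ph BETWEEN 8 AND 13]
sample_id=40: ✗
sample_id=41: ✗
sample_id=42: ✓ → 29
sample_id=43: ✓ → 124
sample_id=44: ✓ → 324
sample_id=45: ✓ → 255
sample_id=46: ✓ → 349
sample_id=47: ✓ → 619
sample_id=48: ✗
sample_id=49: ✓ → 22
sample_id=50: ✗
ph_sum = 29 + 124 + 324 + 255 + 349 + 619 + 22 = 1722
—
[well_min: site <> 'well']
sample_id=40: ✗
sample_id=41: ✗
sample_id=42: ✓ → 29
sample_id=43: ✓ → 124
sample_id=44: ✓ → 324
sample_id=45: ✓ → 255
sample_id=46: ✓ → 349
sample_id=47: ✓ → 619
sample_id=48: ✓ → 790
sample_id=49: ✓ → 22
sample_id=50: ✗
well_min = MIN(29, 124, 324, 255, 349, 619, 790, 22) = 22
—
[sea_sum: site = 'sea' AND turbidity <= 97]
sample_id=40: ✗
sample_id=41: ✗
sample_id=42: ✗
sample_id=43: ✗
sample_id=44: ✗
sample_id=45: ✗
sample_id=46: ✗
sample_id=47: ✓ → 619
sample_id=48: ✗
sample_id=49: ✓ → 22
sample_id=50: ✗
sea_sum = 619 + 22 = 641

ph_sum=1722, well_min=22, sea_sum=641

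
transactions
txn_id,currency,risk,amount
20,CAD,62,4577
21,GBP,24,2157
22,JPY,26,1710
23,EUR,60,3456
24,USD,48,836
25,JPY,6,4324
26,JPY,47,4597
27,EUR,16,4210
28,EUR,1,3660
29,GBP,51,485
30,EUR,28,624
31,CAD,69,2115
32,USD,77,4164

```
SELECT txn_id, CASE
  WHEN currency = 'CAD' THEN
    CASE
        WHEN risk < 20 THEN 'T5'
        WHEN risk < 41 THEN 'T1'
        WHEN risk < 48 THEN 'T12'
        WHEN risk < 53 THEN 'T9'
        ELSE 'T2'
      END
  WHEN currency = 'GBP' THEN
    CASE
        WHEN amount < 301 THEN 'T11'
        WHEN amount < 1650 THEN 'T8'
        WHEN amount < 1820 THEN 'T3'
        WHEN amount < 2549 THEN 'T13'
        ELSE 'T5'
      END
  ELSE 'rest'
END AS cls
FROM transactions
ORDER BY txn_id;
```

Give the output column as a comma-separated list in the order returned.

T2, T13, rest, rest, rest, rest, rest, rest, rest, T8, rest, T2, rest

txn_id=20: currency='CAD' → inner[ELSE] → T2
txn_id=21: currency='GBP' → inner[amount < 2549] → T13
txn_id=22: currency='JPY' → outer ELSE → rest
txn_id=23: currency='EUR' → outer ELSE → rest
txn_id=24: currency='USD' → outer ELSE → rest
txn_id=25: currency='JPY' → outer ELSE → rest
txn_id=26: currency='JPY' → outer ELSE → rest
txn_id=27: currency='EUR' → outer ELSE → rest
txn_id=28: currency='EUR' → outer ELSE → rest
txn_id=29: currency='GBP' → inner[amount < 1650] → T8
txn_id=30: currency='EUR' → outer ELSE → rest
txn_id=31: currency='CAD' → inner[ELSE] → T2
txn_id=32: currency='USD' → outer ELSE → rest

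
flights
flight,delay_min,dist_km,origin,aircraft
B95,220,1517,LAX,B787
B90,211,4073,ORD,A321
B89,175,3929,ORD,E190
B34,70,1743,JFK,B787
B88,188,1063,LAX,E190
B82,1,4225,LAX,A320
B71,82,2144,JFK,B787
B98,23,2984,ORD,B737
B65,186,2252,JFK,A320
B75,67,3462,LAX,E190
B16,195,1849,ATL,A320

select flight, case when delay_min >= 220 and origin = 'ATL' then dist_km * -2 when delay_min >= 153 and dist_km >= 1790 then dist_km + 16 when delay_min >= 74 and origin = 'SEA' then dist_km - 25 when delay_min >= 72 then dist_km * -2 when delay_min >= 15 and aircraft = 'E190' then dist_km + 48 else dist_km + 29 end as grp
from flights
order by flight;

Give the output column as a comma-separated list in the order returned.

1865, 1772, 2268, -4288, 3510, 4254, -2126, 3945, 4089, -3034, 3013

flight=B16: delay_min >= 153 and dist_km >= 1790 → 1865
flight=B34: ELSE → 1772
flight=B65: delay_min >= 153 and dist_km >= 1790 → 2268
flight=B71: delay_min >= 72 → -4288
flight=B75: delay_min >= 15 and aircraft = 'E190' → 3510
flight=B82: ELSE → 4254
flight=B88: delay_min >= 72 → -2126
flight=B89: delay_min >= 153 and dist_km >= 1790 → 3945
flight=B90: delay_min >= 153 and dist_km >= 1790 → 4089
flight=B95: delay_min >= 72 → -3034
flight=B98: ELSE → 3013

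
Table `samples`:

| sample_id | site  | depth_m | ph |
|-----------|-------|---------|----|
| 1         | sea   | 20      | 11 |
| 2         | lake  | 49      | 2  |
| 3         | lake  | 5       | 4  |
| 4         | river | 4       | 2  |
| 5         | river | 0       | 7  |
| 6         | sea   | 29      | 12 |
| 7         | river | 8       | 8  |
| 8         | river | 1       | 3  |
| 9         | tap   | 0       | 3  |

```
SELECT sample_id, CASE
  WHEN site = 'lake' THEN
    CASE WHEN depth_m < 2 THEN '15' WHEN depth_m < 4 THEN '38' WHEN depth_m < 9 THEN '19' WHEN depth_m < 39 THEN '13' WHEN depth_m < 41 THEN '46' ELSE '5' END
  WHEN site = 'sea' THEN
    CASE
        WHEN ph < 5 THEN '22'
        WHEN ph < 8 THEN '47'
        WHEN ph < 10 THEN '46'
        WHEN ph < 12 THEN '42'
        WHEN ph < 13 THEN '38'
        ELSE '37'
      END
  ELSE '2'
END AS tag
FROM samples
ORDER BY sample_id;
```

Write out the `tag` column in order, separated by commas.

sample_id=1: site='sea' → inner[ph < 12] → 42
sample_id=2: site='lake' → inner[ELSE] → 5
sample_id=3: site='lake' → inner[depth_m < 9] → 19
sample_id=4: site='river' → outer ELSE → 2
sample_id=5: site='river' → outer ELSE → 2
sample_id=6: site='sea' → inner[ph < 13] → 38
sample_id=7: site='river' → outer ELSE → 2
sample_id=8: site='river' → outer ELSE → 2
sample_id=9: site='tap' → outer ELSE → 2

42, 5, 19, 2, 2, 38, 2, 2, 2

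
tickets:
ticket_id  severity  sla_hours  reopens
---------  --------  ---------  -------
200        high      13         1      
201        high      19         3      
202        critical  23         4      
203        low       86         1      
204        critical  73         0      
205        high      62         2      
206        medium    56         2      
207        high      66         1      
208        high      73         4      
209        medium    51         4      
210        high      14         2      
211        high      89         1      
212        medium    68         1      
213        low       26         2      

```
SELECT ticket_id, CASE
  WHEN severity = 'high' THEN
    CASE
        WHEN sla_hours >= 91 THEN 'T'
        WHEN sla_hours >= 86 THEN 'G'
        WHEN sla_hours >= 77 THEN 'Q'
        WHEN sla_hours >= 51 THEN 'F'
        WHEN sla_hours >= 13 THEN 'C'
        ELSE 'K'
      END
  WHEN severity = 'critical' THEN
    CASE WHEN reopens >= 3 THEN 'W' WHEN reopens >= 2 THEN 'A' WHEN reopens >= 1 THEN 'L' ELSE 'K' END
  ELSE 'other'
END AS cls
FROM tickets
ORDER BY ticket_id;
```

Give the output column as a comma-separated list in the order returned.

C, C, W, other, K, F, other, F, F, other, C, G, other, other

ticket_id=200: severity='high' → inner[sla_hours >= 13] → C
ticket_id=201: severity='high' → inner[sla_hours >= 13] → C
ticket_id=202: severity='critical' → inner[reopens >= 3] → W
ticket_id=203: severity='low' → outer ELSE → other
ticket_id=204: severity='critical' → inner[ELSE] → K
ticket_id=205: severity='high' → inner[sla_hours >= 51] → F
ticket_id=206: severity='medium' → outer ELSE → other
ticket_id=207: severity='high' → inner[sla_hours >= 51] → F
ticket_id=208: severity='high' → inner[sla_hours >= 51] → F
ticket_id=209: severity='medium' → outer ELSE → other
ticket_id=210: severity='high' → inner[sla_hours >= 13] → C
ticket_id=211: severity='high' → inner[sla_hours >= 86] → G
ticket_id=212: severity='medium' → outer ELSE → other
ticket_id=213: severity='low' → outer ELSE → other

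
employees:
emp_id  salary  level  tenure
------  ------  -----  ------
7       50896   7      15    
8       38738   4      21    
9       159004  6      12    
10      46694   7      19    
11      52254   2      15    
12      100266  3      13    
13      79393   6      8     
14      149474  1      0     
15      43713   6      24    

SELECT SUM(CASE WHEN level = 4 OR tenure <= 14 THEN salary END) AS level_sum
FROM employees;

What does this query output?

526875

emp_id=7: ✗
emp_id=8: ✓ → 38738
emp_id=9: ✓ → 159004
emp_id=10: ✗
emp_id=11: ✗
emp_id=12: ✓ → 100266
emp_id=13: ✓ → 79393
emp_id=14: ✓ → 149474
emp_id=15: ✗
level_sum = 38738 + 159004 + 100266 + 79393 + 149474 = 526875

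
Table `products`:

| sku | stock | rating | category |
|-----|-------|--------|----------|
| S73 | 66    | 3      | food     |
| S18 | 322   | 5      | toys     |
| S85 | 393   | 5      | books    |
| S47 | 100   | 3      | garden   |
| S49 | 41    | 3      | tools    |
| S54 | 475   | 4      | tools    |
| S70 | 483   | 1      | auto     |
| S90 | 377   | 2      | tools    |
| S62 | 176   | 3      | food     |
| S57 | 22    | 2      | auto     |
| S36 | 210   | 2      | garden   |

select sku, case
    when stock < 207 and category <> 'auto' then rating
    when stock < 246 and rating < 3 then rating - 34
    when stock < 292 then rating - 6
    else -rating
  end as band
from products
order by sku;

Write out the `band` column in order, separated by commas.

sku=S18: ELSE → -5
sku=S36: stock < 246 and rating < 3 → -32
sku=S47: stock < 207 and category <> 'auto' → 3
sku=S49: stock < 207 and category <> 'auto' → 3
sku=S54: ELSE → -4
sku=S57: stock < 246 and rating < 3 → -32
sku=S62: stock < 207 and category <> 'auto' → 3
sku=S70: ELSE → -1
sku=S73: stock < 207 and category <> 'auto' → 3
sku=S85: ELSE → -5
sku=S90: ELSE → -2

-5, -32, 3, 3, -4, -32, 3, -1, 3, -5, -2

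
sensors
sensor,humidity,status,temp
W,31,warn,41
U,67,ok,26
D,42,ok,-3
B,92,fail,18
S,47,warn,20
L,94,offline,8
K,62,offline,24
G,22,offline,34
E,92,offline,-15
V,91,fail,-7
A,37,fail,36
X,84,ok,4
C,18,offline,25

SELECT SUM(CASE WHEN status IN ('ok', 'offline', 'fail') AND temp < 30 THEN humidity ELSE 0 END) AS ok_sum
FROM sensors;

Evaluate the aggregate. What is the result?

sensor=W: ✗
sensor=U: ✓ → 67
sensor=D: ✓ → 42
sensor=B: ✓ → 92
sensor=S: ✗
sensor=L: ✓ → 94
sensor=K: ✓ → 62
sensor=G: ✗
sensor=E: ✓ → 92
sensor=V: ✓ → 91
sensor=A: ✗
sensor=X: ✓ → 84
sensor=C: ✓ → 18
ok_sum = 67 + 42 + 92 + 94 + 62 + 92 + 91 + 84 + 18 = 642

642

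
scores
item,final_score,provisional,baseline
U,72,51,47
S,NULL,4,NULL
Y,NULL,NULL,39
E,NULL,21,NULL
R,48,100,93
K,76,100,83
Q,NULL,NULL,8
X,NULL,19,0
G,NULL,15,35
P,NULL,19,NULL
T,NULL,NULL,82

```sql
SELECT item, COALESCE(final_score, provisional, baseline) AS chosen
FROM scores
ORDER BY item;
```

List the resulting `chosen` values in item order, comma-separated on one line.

21, 15, 76, 19, 8, 48, 4, 82, 72, 19, 39

item=E: final_score=NULL, provisional=21 → 21
item=G: final_score=NULL, provisional=15 → 15
item=K: final_score=76 → 76
item=P: final_score=NULL, provisional=19 → 19
item=Q: final_score=NULL, provisional=NULL, baseline=8 → 8
item=R: final_score=48 → 48
item=S: final_score=NULL, provisional=4 → 4
item=T: final_score=NULL, provisional=NULL, baseline=82 → 82
item=U: final_score=72 → 72
item=X: final_score=NULL, provisional=19 → 19
item=Y: final_score=NULL, provisional=NULL, baseline=39 → 39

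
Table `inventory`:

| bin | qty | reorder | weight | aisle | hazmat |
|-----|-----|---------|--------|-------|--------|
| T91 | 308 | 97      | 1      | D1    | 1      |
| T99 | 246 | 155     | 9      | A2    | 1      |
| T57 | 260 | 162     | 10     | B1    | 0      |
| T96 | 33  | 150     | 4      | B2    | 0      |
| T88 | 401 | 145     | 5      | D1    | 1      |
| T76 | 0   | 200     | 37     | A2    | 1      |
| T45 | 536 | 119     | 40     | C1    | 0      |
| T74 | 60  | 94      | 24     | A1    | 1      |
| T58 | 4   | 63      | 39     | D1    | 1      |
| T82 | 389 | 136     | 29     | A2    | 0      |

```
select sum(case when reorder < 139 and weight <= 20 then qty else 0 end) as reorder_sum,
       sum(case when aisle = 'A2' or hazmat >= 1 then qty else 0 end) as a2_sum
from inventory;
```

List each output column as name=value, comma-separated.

reorder_sum=308, a2_sum=1408

[reorder_sum: reorder < 139 and weight <= 20]
bin=T91: ✓ → 308
bin=T99: ✗
bin=T57: ✗
bin=T96: ✗
bin=T88: ✗
bin=T76: ✗
bin=T45: ✗
bin=T74: ✗
bin=T58: ✗
bin=T82: ✗
reorder_sum = 308
—
[a2_sum: aisle = 'A2' or hazmat >= 1]
bin=T91: ✓ → 308
bin=T99: ✓ → 246
bin=T57: ✗
bin=T96: ✗
bin=T88: ✓ → 401
bin=T76: ✓ → 0
bin=T45: ✗
bin=T74: ✓ → 60
bin=T58: ✓ → 4
bin=T82: ✓ → 389
a2_sum = 308 + 246 + 401 + 60 + 4 + 389 = 1408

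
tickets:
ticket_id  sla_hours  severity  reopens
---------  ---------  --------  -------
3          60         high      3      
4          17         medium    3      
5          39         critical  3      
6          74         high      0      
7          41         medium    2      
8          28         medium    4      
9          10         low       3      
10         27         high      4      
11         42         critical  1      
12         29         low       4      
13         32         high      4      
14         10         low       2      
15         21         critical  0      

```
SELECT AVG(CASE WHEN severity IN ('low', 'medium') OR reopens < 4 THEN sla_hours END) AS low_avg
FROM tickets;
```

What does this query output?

33.7272727273

ticket_id=3: ✓ → 60
ticket_id=4: ✓ → 17
ticket_id=5: ✓ → 39
ticket_id=6: ✓ → 74
ticket_id=7: ✓ → 41
ticket_id=8: ✓ → 28
ticket_id=9: ✓ → 10
ticket_id=10: ✗
ticket_id=11: ✓ → 42
ticket_id=12: ✓ → 29
ticket_id=13: ✗
ticket_id=14: ✓ → 10
ticket_id=15: ✓ → 21
low_avg = (60 + 17 + 39 + 74 + 41 + 28 + 10 + 42 + 29 + 10 + 21) / 11 = 33.7272727273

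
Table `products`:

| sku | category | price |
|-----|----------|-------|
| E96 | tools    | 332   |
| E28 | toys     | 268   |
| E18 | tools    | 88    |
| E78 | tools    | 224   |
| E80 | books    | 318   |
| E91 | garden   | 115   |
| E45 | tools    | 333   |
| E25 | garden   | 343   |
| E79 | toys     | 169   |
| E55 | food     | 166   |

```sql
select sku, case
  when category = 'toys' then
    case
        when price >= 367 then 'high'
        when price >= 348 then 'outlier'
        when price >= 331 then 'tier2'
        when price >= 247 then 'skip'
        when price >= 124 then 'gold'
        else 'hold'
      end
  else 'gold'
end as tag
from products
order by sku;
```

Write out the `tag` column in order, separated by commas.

sku=E18: category='tools' → outer ELSE → gold
sku=E25: category='garden' → outer ELSE → gold
sku=E28: category='toys' → inner[price >= 247] → skip
sku=E45: category='tools' → outer ELSE → gold
sku=E55: category='food' → outer ELSE → gold
sku=E78: category='tools' → outer ELSE → gold
sku=E79: category='toys' → inner[price >= 124] → gold
sku=E80: category='books' → outer ELSE → gold
sku=E91: category='garden' → outer ELSE → gold
sku=E96: category='tools' → outer ELSE → gold

gold, gold, skip, gold, gold, gold, gold, gold, gold, gold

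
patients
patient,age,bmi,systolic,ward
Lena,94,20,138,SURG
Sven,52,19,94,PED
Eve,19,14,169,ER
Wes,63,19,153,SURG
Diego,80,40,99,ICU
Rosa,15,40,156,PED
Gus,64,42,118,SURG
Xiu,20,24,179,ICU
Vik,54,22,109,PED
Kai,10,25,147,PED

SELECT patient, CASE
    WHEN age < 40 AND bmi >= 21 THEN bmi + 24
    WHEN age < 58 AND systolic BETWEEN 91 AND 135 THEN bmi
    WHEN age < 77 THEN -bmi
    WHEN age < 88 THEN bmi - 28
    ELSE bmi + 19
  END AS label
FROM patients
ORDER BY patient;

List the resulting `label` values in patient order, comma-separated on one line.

patient=Diego: age < 88 → 12
patient=Eve: age < 77 → -14
patient=Gus: age < 77 → -42
patient=Kai: age < 40 AND bmi >= 21 → 49
patient=Lena: ELSE → 39
patient=Rosa: age < 40 AND bmi >= 21 → 64
patient=Sven: age < 58 AND systolic BETWEEN 91 AND 135 → 19
patient=Vik: age < 58 AND systolic BETWEEN 91 AND 135 → 22
patient=Wes: age < 77 → -19
patient=Xiu: age < 40 AND bmi >= 21 → 48

12, -14, -42, 49, 39, 64, 19, 22, -19, 48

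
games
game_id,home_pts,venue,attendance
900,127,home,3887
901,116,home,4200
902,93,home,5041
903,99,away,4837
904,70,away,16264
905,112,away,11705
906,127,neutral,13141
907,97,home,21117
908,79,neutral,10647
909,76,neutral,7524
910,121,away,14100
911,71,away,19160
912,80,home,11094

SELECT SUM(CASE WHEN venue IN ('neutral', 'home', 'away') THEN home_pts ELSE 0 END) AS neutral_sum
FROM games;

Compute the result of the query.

game_id=900: ✓ → 127
game_id=901: ✓ → 116
game_id=902: ✓ → 93
game_id=903: ✓ → 99
game_id=904: ✓ → 70
game_id=905: ✓ → 112
game_id=906: ✓ → 127
game_id=907: ✓ → 97
game_id=908: ✓ → 79
game_id=909: ✓ → 76
game_id=910: ✓ → 121
game_id=911: ✓ → 71
game_id=912: ✓ → 80
neutral_sum = 127 + 116 + 93 + 99 + 70 + 112 + 127 + 97 + 79 + 76 + 121 + 71 + 80 = 1268

1268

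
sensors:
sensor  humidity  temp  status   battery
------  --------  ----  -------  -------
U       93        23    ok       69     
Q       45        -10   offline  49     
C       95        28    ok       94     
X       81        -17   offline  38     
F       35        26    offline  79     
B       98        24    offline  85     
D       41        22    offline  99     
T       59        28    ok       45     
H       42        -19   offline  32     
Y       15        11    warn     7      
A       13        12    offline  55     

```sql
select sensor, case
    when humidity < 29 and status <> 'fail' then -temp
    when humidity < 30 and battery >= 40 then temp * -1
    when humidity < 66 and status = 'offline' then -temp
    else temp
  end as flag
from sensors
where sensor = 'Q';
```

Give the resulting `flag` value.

10

sensor = Q: humidity=45, temp=-10, status=offline, battery=49.
humidity < 29 and status <> 'fail' → false
humidity < 30 and battery >= 40 → false
humidity < 66 and status = 'offline' → true → 10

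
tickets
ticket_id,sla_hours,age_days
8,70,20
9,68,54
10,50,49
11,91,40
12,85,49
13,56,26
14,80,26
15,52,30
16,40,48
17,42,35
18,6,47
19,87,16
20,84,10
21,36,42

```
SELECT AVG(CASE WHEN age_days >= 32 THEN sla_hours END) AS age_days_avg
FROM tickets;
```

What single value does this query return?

ticket_id=8: ✗
ticket_id=9: ✓ → 68
ticket_id=10: ✓ → 50
ticket_id=11: ✓ → 91
ticket_id=12: ✓ → 85
ticket_id=13: ✗
ticket_id=14: ✗
ticket_id=15: ✗
ticket_id=16: ✓ → 40
ticket_id=17: ✓ → 42
ticket_id=18: ✓ → 6
ticket_id=19: ✗
ticket_id=20: ✗
ticket_id=21: ✓ → 36
age_days_avg = (68 + 50 + 91 + 85 + 40 + 42 + 6 + 36) / 8 = 52.25

52.25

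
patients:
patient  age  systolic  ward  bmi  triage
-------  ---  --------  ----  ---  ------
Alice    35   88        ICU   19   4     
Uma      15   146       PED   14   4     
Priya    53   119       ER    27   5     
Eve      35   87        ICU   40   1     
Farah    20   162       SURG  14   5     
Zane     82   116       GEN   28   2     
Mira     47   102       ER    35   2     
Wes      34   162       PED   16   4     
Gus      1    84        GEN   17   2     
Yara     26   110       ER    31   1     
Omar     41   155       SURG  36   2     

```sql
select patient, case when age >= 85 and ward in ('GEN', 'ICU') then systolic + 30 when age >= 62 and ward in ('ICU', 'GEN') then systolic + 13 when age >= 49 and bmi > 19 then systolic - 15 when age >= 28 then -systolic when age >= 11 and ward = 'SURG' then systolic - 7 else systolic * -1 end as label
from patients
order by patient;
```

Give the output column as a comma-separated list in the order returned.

patient=Alice: age >= 28 → -88
patient=Eve: age >= 28 → -87
patient=Farah: age >= 11 and ward = 'SURG' → 155
patient=Gus: ELSE → -84
patient=Mira: age >= 28 → -102
patient=Omar: age >= 28 → -155
patient=Priya: age >= 49 and bmi > 19 → 104
patient=Uma: ELSE → -146
patient=Wes: age >= 28 → -162
patient=Yara: ELSE → -110
patient=Zane: age >= 62 and ward in ('ICU', 'GEN') → 129

-88, -87, 155, -84, -102, -155, 104, -146, -162, -110, 129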